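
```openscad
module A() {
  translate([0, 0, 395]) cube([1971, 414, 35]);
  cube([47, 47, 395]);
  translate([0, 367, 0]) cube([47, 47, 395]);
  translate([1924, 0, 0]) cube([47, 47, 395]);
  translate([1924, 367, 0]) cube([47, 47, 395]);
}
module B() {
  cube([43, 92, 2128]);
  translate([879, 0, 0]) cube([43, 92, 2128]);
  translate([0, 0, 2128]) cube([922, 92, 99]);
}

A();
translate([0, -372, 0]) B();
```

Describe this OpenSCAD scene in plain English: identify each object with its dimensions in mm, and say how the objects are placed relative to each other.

A is a bench: a 1971×414 mm seat slab, 35 mm thick, top at z = 430 mm, on four 47×47 mm square legs flush with the seat corners and standing on z = 0.

B is a door frame. The clear opening is 836 mm wide and 2128 mm high. Two 43 mm wide jambs, 92 mm deep, stand either side of the opening from the floor to the top of the opening. A 99 mm thick head sits across the top of both jambs, spanning the full outside width of the frame.

The door frame is on the floor beside the bench on its −y side.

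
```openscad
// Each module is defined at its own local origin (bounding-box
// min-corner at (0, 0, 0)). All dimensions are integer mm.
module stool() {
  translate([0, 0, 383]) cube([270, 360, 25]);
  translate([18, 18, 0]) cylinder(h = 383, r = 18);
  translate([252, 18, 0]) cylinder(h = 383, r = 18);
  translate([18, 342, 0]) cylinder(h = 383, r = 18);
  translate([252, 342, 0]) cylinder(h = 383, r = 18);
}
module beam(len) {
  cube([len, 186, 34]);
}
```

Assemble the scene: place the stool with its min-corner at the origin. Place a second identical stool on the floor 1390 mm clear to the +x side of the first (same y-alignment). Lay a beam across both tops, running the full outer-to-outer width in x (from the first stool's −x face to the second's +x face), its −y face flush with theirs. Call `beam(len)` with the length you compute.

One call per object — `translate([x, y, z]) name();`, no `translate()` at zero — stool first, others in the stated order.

stool();
translate([1660, 0, 0]) stool();
translate([0, 0, 408]) beam(1930);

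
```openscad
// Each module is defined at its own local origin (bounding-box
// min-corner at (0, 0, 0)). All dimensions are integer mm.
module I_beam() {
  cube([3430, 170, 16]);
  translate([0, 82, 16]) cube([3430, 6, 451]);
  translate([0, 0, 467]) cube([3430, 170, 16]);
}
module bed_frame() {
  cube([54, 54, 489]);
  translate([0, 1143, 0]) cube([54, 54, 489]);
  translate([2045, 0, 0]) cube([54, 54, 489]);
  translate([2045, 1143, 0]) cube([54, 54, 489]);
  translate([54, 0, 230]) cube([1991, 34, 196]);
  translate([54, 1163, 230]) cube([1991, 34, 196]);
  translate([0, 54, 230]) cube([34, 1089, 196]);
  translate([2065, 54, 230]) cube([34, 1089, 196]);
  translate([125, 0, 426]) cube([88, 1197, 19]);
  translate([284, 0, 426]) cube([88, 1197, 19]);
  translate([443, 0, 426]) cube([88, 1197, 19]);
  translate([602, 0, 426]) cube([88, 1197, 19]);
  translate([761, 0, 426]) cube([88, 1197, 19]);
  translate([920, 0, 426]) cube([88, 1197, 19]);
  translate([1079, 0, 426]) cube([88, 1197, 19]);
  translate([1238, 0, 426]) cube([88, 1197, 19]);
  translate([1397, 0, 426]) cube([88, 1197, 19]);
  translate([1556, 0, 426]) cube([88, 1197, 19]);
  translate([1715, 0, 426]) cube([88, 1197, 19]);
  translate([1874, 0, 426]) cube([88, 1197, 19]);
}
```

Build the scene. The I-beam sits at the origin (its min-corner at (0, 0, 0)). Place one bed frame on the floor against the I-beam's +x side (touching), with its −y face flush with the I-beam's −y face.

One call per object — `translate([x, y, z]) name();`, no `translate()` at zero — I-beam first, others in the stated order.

I_beam();
translate([3430, 0, 0]) bed_frame();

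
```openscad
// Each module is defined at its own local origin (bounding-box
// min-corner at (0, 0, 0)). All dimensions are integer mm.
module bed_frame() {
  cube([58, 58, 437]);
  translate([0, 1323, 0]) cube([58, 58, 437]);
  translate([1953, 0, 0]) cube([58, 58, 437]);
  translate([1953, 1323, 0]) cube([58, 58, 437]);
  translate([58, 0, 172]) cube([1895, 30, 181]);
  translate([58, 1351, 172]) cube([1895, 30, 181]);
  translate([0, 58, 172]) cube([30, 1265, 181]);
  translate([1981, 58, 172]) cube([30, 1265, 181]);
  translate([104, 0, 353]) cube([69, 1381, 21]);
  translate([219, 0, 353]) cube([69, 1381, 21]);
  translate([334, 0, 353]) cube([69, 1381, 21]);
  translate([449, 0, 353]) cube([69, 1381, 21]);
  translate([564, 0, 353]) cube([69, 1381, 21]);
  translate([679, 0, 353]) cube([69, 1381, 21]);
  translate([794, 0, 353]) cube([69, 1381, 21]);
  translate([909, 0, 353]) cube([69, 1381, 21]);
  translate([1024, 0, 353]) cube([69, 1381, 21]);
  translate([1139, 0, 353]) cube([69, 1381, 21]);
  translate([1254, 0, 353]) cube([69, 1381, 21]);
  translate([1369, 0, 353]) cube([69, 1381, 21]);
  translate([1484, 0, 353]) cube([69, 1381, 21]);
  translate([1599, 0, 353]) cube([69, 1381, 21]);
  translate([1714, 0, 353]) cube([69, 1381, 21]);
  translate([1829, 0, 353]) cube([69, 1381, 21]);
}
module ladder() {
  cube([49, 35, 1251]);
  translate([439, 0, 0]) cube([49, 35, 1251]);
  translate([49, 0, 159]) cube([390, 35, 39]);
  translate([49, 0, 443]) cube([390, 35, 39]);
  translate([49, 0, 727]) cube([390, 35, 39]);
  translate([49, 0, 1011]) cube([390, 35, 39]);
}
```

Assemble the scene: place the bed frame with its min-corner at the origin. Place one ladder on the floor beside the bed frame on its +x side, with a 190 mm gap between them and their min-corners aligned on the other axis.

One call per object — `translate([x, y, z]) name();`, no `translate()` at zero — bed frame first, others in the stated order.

bed_frame();
translate([2201, 0, 0]) ladder();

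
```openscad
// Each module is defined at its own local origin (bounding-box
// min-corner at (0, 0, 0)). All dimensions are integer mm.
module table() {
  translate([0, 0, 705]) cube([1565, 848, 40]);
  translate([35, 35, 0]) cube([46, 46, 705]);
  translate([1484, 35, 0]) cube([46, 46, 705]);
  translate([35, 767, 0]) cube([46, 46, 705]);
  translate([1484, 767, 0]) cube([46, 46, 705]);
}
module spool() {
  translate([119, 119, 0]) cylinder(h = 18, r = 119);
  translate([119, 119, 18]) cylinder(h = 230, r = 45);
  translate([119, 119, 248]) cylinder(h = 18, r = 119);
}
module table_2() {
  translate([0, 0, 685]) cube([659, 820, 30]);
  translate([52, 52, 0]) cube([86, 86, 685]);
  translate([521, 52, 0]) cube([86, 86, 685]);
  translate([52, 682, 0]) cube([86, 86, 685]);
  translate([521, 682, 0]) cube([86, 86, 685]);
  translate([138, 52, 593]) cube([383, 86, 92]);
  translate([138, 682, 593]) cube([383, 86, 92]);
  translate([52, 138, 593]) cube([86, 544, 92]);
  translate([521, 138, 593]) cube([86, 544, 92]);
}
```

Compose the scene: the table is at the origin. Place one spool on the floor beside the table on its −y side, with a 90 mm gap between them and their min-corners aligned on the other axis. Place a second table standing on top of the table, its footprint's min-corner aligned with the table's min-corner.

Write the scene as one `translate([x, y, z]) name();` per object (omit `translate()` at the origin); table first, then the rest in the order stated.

table();
translate([0, -328, 0]) spool();
translate([0, 0, 745]) table_2();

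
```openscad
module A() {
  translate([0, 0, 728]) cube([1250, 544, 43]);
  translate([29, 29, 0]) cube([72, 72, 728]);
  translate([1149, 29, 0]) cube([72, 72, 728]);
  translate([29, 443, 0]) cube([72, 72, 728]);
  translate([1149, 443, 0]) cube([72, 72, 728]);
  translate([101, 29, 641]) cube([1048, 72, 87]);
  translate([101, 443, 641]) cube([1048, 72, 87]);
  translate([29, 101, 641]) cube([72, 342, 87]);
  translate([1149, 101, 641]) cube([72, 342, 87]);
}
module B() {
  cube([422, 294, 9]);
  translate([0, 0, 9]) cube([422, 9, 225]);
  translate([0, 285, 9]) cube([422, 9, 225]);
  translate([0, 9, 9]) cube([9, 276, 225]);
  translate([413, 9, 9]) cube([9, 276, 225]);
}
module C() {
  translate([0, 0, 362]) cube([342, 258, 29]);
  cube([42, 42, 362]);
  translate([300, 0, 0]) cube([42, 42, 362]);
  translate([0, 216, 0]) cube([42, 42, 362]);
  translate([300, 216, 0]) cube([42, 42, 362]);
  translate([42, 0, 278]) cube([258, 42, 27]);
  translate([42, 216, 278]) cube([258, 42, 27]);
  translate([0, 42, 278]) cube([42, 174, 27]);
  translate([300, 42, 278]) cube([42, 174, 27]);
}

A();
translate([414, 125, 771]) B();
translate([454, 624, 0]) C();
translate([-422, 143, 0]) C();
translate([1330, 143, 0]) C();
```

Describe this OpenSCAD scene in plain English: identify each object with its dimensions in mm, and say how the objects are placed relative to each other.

A is a rectangular dining table. The top is 1250×544×43 mm with its upper surface at z = 771 mm. It stands on four 72×72 mm square legs, each inset 29 mm from the nearest pair of top edges, running from the floor to the underside of the top. Four apron rails, 72 mm thick and 87 mm tall, run between adjacent legs with their top edges flush with the underside of the top and their outer faces flush with the legs' outer faces.

B is an open-topped rectangular box: outside dimensions 422×294×234 mm, with a uniform wall and base thickness of 9 mm. The base is a full 422×294 slab on the floor; four walls sit on top of the base. The front and back walls (the −y and +y sides) span the full width; the two side walls fit between them.

C is a four-legged stool. The seat is a 342×258×29 mm slab whose top surface is at z = 391 mm; four square legs, each 42×42 mm in cross-section, run from the floor (z = 0) to the underside of the seat, each flush with a corner of the seat. Four stretchers, 42 mm wide and 27 mm tall, connect adjacent legs with their undersides at z = 278 mm, each running between the inner faces of the legs it joins and aligned with the legs' outer faces on the other axis.

The open box is on top of the table, centred. Three stools sit around the table at the +y, −x, +x sides.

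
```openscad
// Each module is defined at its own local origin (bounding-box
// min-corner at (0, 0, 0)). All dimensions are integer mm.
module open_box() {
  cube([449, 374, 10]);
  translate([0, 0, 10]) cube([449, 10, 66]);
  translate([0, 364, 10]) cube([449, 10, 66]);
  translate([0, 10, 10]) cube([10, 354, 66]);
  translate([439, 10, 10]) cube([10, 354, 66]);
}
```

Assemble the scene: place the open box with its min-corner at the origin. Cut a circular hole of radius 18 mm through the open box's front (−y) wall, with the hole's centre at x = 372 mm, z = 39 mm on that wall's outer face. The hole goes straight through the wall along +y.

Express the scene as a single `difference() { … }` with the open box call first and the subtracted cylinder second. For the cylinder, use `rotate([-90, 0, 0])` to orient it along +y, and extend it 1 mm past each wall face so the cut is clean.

difference() {
  open_box();
  translate([372, -1, 39]) rotate([-90, 0, 0]) cylinder(h = 12, r = 18);
}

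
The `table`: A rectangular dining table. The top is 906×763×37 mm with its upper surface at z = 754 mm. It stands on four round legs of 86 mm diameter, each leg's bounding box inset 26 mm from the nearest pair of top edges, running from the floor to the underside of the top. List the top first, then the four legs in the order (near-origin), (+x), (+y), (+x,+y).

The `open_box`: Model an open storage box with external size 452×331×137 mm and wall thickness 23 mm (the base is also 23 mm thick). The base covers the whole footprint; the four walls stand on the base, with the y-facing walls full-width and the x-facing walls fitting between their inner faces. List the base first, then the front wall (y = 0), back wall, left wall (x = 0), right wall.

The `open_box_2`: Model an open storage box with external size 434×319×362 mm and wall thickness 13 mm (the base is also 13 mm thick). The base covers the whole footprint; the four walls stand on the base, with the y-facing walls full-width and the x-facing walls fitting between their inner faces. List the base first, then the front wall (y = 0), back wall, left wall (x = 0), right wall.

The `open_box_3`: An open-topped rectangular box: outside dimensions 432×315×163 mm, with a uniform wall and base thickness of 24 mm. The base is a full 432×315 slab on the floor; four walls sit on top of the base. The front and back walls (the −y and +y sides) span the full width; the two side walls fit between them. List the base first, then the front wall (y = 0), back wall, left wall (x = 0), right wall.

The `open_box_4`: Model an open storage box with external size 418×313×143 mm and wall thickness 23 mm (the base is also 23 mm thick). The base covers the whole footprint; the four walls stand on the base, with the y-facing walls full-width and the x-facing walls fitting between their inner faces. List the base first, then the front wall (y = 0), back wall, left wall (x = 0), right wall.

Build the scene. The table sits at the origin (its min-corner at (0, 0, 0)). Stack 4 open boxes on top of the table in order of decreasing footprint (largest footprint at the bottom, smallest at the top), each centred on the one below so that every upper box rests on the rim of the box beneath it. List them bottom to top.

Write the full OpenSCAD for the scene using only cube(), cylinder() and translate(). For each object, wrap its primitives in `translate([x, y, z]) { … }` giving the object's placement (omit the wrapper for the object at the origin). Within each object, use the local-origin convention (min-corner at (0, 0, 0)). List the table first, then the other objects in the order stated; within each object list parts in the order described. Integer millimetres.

translate([0, 0, 717]) cube([906, 763, 37]);
translate([69, 69, 0]) cylinder(h = 717, r = 43);
translate([837, 69, 0]) cylinder(h = 717, r = 43);
translate([69, 694, 0]) cylinder(h = 717, r = 43);
translate([837, 694, 0]) cylinder(h = 717, r = 43);
translate([227, 216, 754]) {
  cube([452, 331, 23]);
  translate([0, 0, 23]) cube([452, 23, 114]);
  translate([0, 308, 23]) cube([452, 23, 114]);
  translate([0, 23, 23]) cube([23, 285, 114]);
  translate([429, 23, 23]) cube([23, 285, 114]);
}
translate([236, 222, 891]) {
  cube([434, 319, 13]);
  translate([0, 0, 13]) cube([434, 13, 349]);
  translate([0, 306, 13]) cube([434, 13, 349]);
  translate([0, 13, 13]) cube([13, 293, 349]);
  translate([421, 13, 13]) cube([13, 293, 349]);
}
translate([237, 224, 1253]) {
  cube([432, 315, 24]);
  translate([0, 0, 24]) cube([432, 24, 139]);
  translate([0, 291, 24]) cube([432, 24, 139]);
  translate([0, 24, 24]) cube([24, 267, 139]);
  translate([408, 24, 24]) cube([24, 267, 139]);
}
translate([244, 225, 1416]) {
  cube([418, 313, 23]);
  translate([0, 0, 23]) cube([418, 23, 120]);
  translate([0, 290, 23]) cube([418, 23, 120]);
  translate([0, 23, 23]) cube([23, 267, 120]);
  translate([395, 23, 23]) cube([23, 267, 120]);
}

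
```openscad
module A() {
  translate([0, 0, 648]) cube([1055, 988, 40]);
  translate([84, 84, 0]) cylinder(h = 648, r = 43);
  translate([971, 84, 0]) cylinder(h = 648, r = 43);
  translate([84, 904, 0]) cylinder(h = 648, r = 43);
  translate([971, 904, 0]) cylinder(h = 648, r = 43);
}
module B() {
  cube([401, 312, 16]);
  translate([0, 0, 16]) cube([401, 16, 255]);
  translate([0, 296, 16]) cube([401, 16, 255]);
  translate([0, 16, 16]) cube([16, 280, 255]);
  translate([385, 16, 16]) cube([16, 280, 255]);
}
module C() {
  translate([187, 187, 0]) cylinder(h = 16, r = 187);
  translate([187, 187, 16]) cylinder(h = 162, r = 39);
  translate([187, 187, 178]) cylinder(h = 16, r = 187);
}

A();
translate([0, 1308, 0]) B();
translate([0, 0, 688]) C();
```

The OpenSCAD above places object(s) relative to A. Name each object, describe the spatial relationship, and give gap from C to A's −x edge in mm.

A is a table. B is an open box. C is a spool. The open box is on the floor beside the table on its +y side. The spool is on top of the table. The gap from the spool to the table's −x edge is 0 mm.

The spool's min-x is at 0; the table's min-x is 0; gap = 0 mm.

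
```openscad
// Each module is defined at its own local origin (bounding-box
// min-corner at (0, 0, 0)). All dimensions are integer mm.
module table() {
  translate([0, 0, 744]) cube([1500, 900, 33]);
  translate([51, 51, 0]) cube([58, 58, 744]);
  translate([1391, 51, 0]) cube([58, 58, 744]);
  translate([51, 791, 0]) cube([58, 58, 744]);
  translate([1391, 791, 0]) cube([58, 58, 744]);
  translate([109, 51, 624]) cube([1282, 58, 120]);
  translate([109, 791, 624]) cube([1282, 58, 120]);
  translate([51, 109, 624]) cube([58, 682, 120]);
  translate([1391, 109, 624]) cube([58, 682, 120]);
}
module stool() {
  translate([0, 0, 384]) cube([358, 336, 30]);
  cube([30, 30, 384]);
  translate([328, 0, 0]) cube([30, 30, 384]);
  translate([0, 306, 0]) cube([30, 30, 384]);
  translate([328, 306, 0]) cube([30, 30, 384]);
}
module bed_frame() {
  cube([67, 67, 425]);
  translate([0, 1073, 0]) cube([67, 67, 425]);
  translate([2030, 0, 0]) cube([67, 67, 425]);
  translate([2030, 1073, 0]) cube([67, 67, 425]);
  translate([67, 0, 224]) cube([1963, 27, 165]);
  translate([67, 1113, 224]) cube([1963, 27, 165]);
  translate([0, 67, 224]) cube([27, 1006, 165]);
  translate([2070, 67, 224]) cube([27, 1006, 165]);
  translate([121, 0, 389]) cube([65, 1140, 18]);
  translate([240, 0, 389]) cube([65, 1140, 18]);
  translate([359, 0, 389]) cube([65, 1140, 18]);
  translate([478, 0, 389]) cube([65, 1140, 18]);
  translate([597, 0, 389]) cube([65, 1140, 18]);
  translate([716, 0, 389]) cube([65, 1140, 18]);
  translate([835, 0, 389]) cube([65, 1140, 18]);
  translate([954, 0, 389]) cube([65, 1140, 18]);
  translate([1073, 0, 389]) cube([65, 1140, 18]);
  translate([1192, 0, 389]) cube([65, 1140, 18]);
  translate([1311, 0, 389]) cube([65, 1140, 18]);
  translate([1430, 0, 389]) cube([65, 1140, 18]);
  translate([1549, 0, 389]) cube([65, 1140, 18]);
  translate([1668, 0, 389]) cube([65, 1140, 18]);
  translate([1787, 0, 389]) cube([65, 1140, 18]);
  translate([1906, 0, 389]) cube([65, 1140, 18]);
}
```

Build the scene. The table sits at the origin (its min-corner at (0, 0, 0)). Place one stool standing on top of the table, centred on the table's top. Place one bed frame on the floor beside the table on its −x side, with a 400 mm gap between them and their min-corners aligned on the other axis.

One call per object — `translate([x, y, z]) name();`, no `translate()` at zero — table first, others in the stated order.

table();
translate([571, 282, 777]) stool();
translate([-2497, 0, 0]) bed_frame();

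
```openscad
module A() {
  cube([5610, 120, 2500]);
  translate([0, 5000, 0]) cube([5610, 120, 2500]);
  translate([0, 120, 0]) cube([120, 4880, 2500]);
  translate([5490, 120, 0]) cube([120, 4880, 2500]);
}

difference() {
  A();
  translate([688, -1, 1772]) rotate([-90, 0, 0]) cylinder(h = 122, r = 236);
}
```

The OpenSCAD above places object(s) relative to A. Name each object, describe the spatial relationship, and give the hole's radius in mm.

A is a house frame. The house frame has a circular hole through its front wall. The hole's radius is 236 mm.

The subtracted cylinder has r = 236 mm.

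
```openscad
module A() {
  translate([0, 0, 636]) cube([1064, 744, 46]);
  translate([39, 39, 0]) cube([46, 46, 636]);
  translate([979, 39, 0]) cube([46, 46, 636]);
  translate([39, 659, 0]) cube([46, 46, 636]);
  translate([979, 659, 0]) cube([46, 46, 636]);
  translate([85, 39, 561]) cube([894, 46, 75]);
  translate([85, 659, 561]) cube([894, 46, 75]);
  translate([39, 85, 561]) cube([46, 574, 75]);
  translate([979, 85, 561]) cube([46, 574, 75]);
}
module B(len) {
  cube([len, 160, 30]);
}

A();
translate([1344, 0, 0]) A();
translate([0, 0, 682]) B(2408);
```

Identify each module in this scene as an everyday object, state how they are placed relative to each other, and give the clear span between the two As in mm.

Second table starts at x = 1344; first ends at x = 1064; clear span = 1344 − 1064 = 280 mm.

A is a table. B is a beam. A beam spans the tops of two tables. The clear span between the two tables is 280 mm.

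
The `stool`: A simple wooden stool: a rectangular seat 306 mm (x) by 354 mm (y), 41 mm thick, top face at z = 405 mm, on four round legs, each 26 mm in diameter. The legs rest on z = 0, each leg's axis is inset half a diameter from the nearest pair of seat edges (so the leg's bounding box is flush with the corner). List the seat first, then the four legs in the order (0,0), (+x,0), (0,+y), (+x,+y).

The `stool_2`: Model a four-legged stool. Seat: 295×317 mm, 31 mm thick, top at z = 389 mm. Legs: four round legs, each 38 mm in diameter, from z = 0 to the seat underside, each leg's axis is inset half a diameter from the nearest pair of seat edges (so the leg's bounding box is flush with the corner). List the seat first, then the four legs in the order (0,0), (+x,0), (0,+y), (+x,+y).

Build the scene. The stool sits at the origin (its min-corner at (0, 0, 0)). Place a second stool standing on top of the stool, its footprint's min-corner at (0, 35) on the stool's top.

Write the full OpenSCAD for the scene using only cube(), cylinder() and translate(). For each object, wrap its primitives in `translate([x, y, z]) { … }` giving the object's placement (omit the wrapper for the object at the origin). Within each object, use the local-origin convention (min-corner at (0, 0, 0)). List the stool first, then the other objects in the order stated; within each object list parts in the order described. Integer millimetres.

translate([0, 0, 364]) cube([306, 354, 41]);
translate([13, 13, 0]) cylinder(h = 364, r = 13);
translate([293, 13, 0]) cylinder(h = 364, r = 13);
translate([13, 341, 0]) cylinder(h = 364, r = 13);
translate([293, 341, 0]) cylinder(h = 364, r = 13);
translate([0, 35, 405]) {
  translate([0, 0, 358]) cube([295, 317, 31]);
  translate([19, 19, 0]) cylinder(h = 358, r = 19);
  translate([276, 19, 0]) cylinder(h = 358, r = 19);
  translate([19, 298, 0]) cylinder(h = 358, r = 19);
  translate([276, 298, 0]) cylinder(h = 358, r = 19);
}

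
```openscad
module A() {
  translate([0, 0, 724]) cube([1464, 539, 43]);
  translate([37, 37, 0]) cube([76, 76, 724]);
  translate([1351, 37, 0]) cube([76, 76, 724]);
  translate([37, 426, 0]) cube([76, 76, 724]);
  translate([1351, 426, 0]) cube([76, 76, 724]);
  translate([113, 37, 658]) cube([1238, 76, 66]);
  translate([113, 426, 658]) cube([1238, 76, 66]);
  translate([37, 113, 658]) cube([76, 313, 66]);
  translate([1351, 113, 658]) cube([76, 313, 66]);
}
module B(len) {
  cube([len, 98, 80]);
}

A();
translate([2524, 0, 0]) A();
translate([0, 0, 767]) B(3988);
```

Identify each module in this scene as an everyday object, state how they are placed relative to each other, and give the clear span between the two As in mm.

Second table starts at x = 2524; first ends at x = 1464; clear span = 2524 − 1464 = 1060 mm.

A is a table. B is a beam. A beam spans the tops of two tables. The clear span between the two tables is 1060 mm.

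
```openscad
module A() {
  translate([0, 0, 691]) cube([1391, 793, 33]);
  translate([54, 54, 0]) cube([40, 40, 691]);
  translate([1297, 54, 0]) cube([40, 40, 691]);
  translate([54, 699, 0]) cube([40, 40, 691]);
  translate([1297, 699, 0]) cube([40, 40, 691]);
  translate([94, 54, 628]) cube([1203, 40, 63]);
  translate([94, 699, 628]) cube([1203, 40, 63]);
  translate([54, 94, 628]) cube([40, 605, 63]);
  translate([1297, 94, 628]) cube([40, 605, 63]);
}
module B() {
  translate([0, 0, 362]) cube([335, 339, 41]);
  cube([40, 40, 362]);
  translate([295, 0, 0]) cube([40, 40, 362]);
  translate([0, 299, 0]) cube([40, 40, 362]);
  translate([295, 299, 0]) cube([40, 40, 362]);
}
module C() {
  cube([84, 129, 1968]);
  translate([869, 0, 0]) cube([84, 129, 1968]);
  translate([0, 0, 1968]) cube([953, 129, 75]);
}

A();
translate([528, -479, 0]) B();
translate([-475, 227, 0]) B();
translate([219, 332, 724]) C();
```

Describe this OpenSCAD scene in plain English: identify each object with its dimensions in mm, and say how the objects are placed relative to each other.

A is a rectangular dining table. The top is 1391×793×33 mm with its upper surface at z = 724 mm. It stands on four 40×40 mm square legs, each inset 54 mm from the nearest pair of top edges, running from the floor to the underside of the top. Four apron rails, 40 mm thick and 63 mm tall, run between adjacent legs with their top edges flush with the underside of the top and their outer faces flush with the legs' outer faces.

B is a four-legged stool. The seat is 335×339 mm, 41 mm thick, top at z = 403 mm. It stands on four square legs, each 40×40 mm in cross-section, from z = 0 to the seat underside, each flush with a corner of the seat.

C is a rectangular door frame: two vertical jambs of 84×129 mm section, 1968 mm tall, with a clear opening 785 mm wide between their inner faces. A header 75 mm tall and 129 mm deep lies on top of the jambs and spans the full outside width.

Two stools sit around the table at the −y, −x sides. The door frame is on top of the table, centred.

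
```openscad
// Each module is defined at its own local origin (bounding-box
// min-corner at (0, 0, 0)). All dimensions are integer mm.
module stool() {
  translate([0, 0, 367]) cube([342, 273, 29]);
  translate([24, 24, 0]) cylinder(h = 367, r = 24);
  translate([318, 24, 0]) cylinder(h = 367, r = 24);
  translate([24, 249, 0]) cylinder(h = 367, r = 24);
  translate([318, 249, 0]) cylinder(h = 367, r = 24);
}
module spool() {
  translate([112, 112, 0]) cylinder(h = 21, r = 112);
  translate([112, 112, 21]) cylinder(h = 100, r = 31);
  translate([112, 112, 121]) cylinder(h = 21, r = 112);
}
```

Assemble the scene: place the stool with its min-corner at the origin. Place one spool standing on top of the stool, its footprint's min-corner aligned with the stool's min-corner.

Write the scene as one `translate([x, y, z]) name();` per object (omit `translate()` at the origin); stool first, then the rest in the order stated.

stool();
translate([0, 0, 396]) spool();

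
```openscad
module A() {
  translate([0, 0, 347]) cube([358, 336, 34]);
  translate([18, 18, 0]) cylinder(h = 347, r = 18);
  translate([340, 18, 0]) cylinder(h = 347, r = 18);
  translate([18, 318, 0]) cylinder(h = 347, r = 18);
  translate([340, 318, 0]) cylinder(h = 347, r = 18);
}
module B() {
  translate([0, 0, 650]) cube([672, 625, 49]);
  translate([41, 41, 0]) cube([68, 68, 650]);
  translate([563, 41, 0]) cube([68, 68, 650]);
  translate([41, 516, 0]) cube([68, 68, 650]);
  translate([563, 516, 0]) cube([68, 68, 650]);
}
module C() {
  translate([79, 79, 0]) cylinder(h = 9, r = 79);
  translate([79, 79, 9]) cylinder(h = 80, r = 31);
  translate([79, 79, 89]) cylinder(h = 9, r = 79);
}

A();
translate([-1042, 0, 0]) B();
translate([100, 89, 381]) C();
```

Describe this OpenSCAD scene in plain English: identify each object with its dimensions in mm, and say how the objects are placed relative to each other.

A is a four-legged stool. The seat is a 358×336×34 mm slab whose top surface is at z = 381 mm; four round legs, each 36 mm in diameter, run from the floor (z = 0) to the underside of the seat, each leg's axis is inset half a diameter from the nearest pair of seat edges (so the leg's bounding box is flush with the corner).

B is a table: top 672 mm (x) × 625 mm (y), 49 mm thick, upper face at z = 699 mm, on four 68×68 mm square legs, each inset 41 mm from the nearest pair of top edges, running from z = 0 to the bottom of the top.

C is a spool: two coaxial disc flanges of radius 79 mm and thickness 9 mm, joined by a core cylinder of radius 31 mm and height 80 mm. The lower flange rests on z = 0 and the three cylinders share a vertical axis.

The table is on the floor beside the stool on its −x side. The spool is on top of the stool, centred.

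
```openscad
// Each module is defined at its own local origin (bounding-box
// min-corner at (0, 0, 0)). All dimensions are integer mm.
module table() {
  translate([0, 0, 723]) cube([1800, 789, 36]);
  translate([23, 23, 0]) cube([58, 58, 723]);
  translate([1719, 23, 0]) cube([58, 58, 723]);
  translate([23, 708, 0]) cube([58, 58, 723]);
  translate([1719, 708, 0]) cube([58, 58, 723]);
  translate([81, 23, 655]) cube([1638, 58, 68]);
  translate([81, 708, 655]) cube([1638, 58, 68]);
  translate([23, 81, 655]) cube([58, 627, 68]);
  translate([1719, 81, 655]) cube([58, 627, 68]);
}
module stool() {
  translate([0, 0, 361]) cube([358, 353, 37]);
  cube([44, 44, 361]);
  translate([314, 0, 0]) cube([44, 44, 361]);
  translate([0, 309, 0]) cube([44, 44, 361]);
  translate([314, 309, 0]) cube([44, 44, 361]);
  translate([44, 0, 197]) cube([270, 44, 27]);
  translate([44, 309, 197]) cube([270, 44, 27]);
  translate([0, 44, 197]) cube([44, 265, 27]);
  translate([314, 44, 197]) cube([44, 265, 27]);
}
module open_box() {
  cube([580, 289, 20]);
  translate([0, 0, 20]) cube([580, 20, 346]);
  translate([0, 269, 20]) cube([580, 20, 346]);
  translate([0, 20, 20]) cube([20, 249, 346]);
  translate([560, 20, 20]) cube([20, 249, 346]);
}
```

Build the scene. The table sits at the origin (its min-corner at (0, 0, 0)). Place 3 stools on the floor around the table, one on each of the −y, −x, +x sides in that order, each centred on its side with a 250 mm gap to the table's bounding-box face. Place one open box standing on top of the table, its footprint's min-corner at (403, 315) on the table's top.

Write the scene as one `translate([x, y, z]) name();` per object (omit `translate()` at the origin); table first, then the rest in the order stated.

table();
translate([721, -603, 0]) stool();
translate([-608, 218, 0]) stool();
translate([2050, 218, 0]) stool();
translate([403, 315, 759]) open_box();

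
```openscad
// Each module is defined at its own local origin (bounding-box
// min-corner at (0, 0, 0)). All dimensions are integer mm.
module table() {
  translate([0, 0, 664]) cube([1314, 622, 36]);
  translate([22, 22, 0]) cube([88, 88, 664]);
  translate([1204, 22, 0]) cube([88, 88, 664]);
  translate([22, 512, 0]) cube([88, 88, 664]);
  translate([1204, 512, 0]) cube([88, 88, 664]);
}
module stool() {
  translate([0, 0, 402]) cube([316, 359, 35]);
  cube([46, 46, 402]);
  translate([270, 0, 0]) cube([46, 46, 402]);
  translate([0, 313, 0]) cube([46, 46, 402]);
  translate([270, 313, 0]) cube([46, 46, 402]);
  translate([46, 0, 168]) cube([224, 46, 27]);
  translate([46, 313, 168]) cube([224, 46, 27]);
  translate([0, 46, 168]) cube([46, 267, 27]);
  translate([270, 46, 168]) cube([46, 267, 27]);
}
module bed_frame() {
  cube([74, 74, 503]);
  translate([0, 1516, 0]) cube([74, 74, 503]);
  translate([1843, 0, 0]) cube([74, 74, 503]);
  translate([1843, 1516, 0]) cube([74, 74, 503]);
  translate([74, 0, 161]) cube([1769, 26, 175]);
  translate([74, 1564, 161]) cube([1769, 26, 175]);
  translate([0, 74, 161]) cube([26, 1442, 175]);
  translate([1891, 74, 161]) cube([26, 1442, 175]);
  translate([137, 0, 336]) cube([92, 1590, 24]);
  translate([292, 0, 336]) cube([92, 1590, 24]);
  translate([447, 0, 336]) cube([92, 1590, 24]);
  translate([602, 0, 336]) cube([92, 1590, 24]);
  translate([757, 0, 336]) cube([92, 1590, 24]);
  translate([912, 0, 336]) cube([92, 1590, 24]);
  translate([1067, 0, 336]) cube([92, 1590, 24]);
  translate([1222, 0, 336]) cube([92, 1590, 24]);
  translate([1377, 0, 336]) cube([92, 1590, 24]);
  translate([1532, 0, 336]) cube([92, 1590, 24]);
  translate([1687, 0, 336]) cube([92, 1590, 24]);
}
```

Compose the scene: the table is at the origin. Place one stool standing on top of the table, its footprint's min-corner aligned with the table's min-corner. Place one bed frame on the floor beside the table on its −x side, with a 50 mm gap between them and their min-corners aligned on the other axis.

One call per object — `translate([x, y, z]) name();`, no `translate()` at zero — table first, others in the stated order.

table();
translate([0, 0, 700]) stool();
translate([-1967, 0, 0]) bed_frame();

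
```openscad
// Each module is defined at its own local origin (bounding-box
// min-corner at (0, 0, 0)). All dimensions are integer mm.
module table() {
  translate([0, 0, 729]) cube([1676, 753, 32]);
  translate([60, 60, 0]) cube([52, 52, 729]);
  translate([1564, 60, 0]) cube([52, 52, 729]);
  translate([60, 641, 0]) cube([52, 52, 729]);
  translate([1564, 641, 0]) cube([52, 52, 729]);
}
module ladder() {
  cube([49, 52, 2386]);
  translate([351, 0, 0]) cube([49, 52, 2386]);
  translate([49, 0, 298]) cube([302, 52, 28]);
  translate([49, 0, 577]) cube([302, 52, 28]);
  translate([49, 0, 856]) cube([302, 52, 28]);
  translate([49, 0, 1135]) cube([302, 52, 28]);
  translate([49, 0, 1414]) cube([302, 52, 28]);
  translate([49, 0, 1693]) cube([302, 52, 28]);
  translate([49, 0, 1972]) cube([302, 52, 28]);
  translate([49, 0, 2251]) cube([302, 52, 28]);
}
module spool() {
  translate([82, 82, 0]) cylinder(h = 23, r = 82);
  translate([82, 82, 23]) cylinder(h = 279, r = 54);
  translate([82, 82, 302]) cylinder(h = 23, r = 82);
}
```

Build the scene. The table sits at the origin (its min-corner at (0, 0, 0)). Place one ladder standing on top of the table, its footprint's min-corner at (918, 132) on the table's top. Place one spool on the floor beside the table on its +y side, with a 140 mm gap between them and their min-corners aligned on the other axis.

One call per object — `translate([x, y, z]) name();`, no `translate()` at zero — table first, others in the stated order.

table();
translate([918, 132, 761]) ladder();
translate([0, 893, 0]) spool();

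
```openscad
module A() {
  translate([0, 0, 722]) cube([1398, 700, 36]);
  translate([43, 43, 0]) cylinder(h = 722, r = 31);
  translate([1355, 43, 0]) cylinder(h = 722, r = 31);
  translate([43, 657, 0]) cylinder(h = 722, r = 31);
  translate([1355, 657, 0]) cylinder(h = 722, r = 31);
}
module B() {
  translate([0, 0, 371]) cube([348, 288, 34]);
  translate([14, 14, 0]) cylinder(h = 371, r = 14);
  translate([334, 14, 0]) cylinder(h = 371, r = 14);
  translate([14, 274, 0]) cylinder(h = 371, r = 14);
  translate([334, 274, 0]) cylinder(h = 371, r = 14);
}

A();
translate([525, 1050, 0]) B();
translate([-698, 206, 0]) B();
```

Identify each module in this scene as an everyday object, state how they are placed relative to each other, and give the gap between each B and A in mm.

A is a table. B is a stool. Two stools sit around the table at the +y, −x sides. The gap between each stool and the table is 350 mm.

Each stool's nearest face is 350 mm from the table's bounding box.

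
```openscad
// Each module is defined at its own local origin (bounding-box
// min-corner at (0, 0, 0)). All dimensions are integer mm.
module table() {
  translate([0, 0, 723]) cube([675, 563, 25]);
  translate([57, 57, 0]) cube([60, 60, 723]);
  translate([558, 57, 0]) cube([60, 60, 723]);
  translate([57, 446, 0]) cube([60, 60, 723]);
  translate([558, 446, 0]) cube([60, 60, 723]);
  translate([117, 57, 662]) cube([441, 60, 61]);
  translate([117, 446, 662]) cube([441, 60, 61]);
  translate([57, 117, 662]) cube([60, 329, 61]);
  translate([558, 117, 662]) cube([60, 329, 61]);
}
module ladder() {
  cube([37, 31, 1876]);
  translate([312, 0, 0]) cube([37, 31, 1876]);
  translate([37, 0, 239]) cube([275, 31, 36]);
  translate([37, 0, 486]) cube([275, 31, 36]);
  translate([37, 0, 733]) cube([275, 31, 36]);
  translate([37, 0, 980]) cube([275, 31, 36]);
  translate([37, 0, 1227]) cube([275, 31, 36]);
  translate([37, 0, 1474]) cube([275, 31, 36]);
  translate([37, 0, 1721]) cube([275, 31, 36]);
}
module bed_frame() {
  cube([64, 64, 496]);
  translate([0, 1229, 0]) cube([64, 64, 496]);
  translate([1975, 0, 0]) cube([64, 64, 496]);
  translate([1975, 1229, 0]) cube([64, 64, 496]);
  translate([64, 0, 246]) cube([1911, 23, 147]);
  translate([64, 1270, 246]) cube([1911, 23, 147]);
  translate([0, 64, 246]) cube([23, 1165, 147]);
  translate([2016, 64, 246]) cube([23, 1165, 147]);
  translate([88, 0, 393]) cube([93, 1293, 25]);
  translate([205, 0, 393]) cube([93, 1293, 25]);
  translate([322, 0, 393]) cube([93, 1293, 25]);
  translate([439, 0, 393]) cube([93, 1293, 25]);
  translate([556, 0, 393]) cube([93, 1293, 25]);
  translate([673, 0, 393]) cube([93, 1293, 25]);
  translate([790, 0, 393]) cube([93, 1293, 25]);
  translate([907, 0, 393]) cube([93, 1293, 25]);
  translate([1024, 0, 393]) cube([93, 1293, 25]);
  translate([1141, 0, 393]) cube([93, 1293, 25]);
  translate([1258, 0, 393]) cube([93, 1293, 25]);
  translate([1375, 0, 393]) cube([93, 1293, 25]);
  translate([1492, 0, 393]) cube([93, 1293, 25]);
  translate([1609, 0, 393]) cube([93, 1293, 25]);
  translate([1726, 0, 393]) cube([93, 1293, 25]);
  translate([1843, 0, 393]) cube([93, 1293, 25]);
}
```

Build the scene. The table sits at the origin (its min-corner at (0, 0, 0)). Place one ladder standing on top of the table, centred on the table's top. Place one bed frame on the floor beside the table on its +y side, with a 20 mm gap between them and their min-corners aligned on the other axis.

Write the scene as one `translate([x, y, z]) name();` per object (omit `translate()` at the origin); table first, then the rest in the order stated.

table();
translate([163, 266, 748]) ladder();
translate([0, 583, 0]) bed_frame();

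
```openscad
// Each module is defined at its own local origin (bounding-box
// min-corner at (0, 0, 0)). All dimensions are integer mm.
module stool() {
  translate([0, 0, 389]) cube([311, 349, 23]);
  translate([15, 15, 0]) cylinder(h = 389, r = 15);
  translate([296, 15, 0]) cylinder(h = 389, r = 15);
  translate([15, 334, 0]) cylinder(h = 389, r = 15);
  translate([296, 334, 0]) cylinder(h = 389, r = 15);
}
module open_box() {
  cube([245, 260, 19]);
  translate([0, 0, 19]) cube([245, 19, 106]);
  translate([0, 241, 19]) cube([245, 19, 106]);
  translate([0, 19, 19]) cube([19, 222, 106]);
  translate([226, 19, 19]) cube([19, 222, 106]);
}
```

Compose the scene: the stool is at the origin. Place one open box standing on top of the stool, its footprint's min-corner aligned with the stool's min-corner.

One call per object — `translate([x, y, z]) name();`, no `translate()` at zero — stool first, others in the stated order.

stool();
translate([0, 0, 412]) open_box();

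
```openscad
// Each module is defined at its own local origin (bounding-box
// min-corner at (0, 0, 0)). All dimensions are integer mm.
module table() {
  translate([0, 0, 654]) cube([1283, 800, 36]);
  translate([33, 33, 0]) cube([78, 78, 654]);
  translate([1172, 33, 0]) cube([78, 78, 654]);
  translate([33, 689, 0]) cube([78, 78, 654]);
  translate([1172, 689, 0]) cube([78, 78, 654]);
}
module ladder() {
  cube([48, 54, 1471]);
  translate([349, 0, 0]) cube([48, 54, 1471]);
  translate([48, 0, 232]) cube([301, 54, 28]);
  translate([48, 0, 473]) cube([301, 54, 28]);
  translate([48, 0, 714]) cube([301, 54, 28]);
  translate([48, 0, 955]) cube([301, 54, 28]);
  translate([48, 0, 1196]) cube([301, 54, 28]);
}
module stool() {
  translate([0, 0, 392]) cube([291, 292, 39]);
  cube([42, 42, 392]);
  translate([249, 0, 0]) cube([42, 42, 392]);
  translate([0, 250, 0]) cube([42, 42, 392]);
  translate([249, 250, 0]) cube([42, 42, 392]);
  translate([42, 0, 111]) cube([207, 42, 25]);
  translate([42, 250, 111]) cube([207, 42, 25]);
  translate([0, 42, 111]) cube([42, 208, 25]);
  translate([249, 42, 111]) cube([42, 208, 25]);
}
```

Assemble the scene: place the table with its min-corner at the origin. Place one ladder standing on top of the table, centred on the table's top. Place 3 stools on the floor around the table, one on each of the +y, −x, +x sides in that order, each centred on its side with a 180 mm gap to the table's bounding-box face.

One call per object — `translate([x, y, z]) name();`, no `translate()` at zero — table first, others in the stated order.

table();
translate([443, 373, 690]) ladder();
translate([496, 980, 0]) stool();
translate([-471, 254, 0]) stool();
translate([1463, 254, 0]) stool();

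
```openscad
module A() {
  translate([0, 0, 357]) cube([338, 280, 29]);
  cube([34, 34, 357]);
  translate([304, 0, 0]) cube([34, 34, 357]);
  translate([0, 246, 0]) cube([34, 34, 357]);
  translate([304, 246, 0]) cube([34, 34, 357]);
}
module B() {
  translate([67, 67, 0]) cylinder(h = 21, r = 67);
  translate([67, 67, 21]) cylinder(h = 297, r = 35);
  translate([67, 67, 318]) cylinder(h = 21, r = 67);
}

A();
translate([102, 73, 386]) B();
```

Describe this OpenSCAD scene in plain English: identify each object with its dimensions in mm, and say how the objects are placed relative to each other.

A is a four-legged stool. The seat is 338×280 mm, 29 mm thick, top at z = 386 mm. It stands on four square legs, each 34×34 mm in cross-section, from z = 0 to the seat underside, each flush with a corner of the seat.

B is a spool: two coaxial disc flanges of radius 67 mm and thickness 21 mm, joined by a core cylinder of radius 35 mm and height 297 mm. The lower flange rests on z = 0 and the three cylinders share a vertical axis.

The spool is on top of the stool, centred.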